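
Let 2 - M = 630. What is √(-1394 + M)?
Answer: I*√2022 ≈ 44.967*I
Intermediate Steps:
M = -628 (M = 2 - 1*630 = 2 - 630 = -628)
√(-1394 + M) = √(-1394 - 628) = √(-2022) = I*√2022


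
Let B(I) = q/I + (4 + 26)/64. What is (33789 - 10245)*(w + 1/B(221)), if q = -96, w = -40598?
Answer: -8596387024/9 ≈ -9.5515e+8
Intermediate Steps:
B(I) = 15/32 - 96/I (B(I) = -96/I + (4 + 26)/64 = -96/I + 30*(1/64) = -96/I + 15/32 = 15/32 - 96/I)
(33789 - 10245)*(w + 1/B(221)) = (33789 - 10245)*(-40598 + 1/(15/32 - 96/221)) = 23544*(-40598 + 1/(15/32 - 96*1/221)) = 23544*(-40598 + 1/(15/32 - 96/221)) = 23544*(-40598 + 1/(243/7072)) = 23544*(-40598 + 7072/243) = 23544*(-9858242/243) = -8596387024/9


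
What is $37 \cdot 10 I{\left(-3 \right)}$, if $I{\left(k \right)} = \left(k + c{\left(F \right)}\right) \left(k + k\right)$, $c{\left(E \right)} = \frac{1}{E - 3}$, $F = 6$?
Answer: $5920$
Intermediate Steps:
$c{\left(E \right)} = \frac{1}{-3 + E}$
$I{\left(k \right)} = 2 k \left(\frac{1}{3} + k\right)$ ($I{\left(k \right)} = \left(k + \frac{1}{-3 + 6}\right) \left(k + k\right) = \left(k + \frac{1}{3}\right) 2 k = \left(\frac{1}{3} + k\right) 2 k = 2 k \left(\frac{1}{3} + k\right)$)
$37 \cdot 10 I{\left(-3 \right)} = 37 \cdot 10 \cdot \frac{2}{3} \left(-3\right) \left(1 + 3 \left(-3\right)\right) = 370 \cdot \frac{2}{3} \left(-3\right) \left(1 - 9\right) = 370 \cdot \frac{2}{3} \left(-3\right) \left(-8\right) = 370 \cdot 16 = 5920$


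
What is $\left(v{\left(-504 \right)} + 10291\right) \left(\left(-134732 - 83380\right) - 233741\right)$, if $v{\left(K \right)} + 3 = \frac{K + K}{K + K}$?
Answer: $-4649115517$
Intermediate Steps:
$v{\left(K \right)} = -2$ ($v{\left(K \right)} = -3 + \frac{K + K}{K + K} = -3 + \frac{2 K}{2 K} = -3 + 2 K \frac{1}{2 K} = -3 + 1 = -2$)
$\left(v{\left(-504 \right)} + 10291\right) \left(\left(-134732 - 83380\right) - 233741\right) = \left(-2 + 10291\right) \left(\left(-134732 - 83380\right) - 233741\right) = 10289 \left(\left(-134732 - 83380\right) - 233741\right) = 10289 \left(-218112 - 233741\right) = 10289 \left(-451853\right) = -4649115517$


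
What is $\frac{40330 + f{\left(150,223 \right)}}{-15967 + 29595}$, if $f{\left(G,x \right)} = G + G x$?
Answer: $\frac{36965}{6814} \approx 5.4249$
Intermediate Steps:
$\frac{40330 + f{\left(150,223 \right)}}{-15967 + 29595} = \frac{40330 + 150 \left(1 + 223\right)}{-15967 + 29595} = \frac{40330 + 150 \cdot 224}{13628} = \left(40330 + 33600\right) \frac{1}{13628} = 73930 \cdot \frac{1}{13628} = \frac{36965}{6814}$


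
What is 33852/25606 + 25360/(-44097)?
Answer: 1943326/2601723 ≈ 0.74694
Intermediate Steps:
33852/25606 + 25360/(-44097) = 33852*(1/25606) + 25360*(-1/44097) = 78/59 - 25360/44097 = 1943326/2601723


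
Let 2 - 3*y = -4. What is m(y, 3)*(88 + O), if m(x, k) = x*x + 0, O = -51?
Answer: 148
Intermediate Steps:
y = 2 (y = ⅔ - ⅓*(-4) = ⅔ + 4/3 = 2)
m(x, k) = x² (m(x, k) = x² + 0 = x²)
m(y, 3)*(88 + O) = 2²*(88 - 51) = 4*37 = 148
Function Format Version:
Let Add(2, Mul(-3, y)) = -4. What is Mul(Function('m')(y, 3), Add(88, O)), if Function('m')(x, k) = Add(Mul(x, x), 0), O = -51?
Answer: 148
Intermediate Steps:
y = 2 (y = Add(Rational(2, 3), Mul(Rational(-1, 3), -4)) = Add(Rational(2, 3), Rational(4, 3)) = 2)
Function('m')(x, k) = Pow(x, 2) (Function('m')(x, k) = Add(Pow(x, 2), 0) = Pow(x, 2))
Mul(Function('m')(y, 3), Add(88, O)) = Mul(Pow(2, 2), Add(88, -51)) = Mul(4, 37) = 148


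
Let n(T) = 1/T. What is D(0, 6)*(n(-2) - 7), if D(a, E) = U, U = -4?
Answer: 30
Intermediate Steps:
D(a, E) = -4
D(0, 6)*(n(-2) - 7) = -4*(1/(-2) - 7) = -4*(-½ - 7) = -4*(-15/2) = 30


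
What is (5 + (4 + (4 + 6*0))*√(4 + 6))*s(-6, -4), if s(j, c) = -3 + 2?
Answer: -5 - 8*√10 ≈ -30.298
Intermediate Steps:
s(j, c) = -1
(5 + (4 + (4 + 6*0))*√(4 + 6))*s(-6, -4) = (5 + (4 + (4 + 6*0))*√(4 + 6))*(-1) = (5 + (4 + (4 + 0))*√10)*(-1) = (5 + (4 + 4)*√10)*(-1) = (5 + 8*√10)*(-1) = -5 - 8*√10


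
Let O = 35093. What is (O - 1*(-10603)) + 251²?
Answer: 108697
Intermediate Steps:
(O - 1*(-10603)) + 251² = (35093 - 1*(-10603)) + 251² = (35093 + 10603) + 63001 = 45696 + 63001 = 108697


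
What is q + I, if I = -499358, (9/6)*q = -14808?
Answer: -509230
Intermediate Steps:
q = -9872 (q = (⅔)*(-14808) = -9872)
q + I = -9872 - 499358 = -509230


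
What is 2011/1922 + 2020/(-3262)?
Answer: 1338721/3134782 ≈ 0.42705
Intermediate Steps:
2011/1922 + 2020/(-3262) = 2011*(1/1922) + 2020*(-1/3262) = 2011/1922 - 1010/1631 = 1338721/3134782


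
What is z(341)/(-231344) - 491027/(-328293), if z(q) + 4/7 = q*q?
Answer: 75422099551/75948615792 ≈ 0.99307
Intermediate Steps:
z(q) = -4/7 + q**2 (z(q) = -4/7 + q*q = -4/7 + q**2)
z(341)/(-231344) - 491027/(-328293) = (-4/7 + 341**2)/(-231344) - 491027/(-328293) = (-4/7 + 116281)*(-1/231344) - 491027*(-1/328293) = (813963/7)*(-1/231344) + 491027/328293 = -813963/1619408 + 491027/328293 = 75422099551/75948615792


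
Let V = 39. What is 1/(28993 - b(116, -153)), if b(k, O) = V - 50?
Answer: 1/29004 ≈ 3.4478e-5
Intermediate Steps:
b(k, O) = -11 (b(k, O) = 39 - 50 = -11)
1/(28993 - b(116, -153)) = 1/(28993 - 1*(-11)) = 1/(28993 + 11) = 1/29004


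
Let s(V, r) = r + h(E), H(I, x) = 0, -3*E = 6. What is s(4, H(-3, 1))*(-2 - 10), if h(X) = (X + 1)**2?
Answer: -12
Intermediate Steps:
E = -2 (E = -1/3*6 = -2)
h(X) = (1 + X)**2
s(V, r) = 1 + r (s(V, r) = r + (1 - 2)**2 = r + (-1)**2 = r + 1 = 1 + r)
s(4, H(-3, 1))*(-2 - 10) = (1 + 0)*(-2 - 10) = 1*(-12) = -12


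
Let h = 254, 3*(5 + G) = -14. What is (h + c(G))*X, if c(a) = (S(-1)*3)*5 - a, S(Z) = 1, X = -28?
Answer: -23408/3 ≈ -7802.7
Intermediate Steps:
G = -29/3 (G = -5 + (1/3)*(-14) = -5 - 14/3 = -29/3 ≈ -9.6667)
c(a) = 15 - a (c(a) = (1*3)*5 - a = 3*5 - a = 15 - a)
(h + c(G))*X = (254 + (15 - 1*(-29/3)))*(-28) = (254 + (15 + 29/3))*(-28) = (254 + 74/3)*(-28) = (836/3)*(-28) = -23408/3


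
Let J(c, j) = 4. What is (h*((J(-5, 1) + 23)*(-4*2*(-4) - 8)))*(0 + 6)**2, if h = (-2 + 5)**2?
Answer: 209952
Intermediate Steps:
h = 9 (h = 3**2 = 9)
(h*((J(-5, 1) + 23)*(-4*2*(-4) - 8)))*(0 + 6)**2 = (9*((4 + 23)*(-4*2*(-4) - 8)))*(0 + 6)**2 = (9*(27*(-8*(-4) - 8)))*6**2 = (9*(27*(32 - 8)))*36 = (9*(27*24))*36 = (9*648)*36 = 5832*36 = 209952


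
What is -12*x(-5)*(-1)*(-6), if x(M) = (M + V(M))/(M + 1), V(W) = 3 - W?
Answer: 54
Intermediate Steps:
x(M) = 3/(1 + M) (x(M) = (M + (3 - M))/(M + 1) = 3/(1 + M))
-12*x(-5)*(-1)*(-6) = -12*(3/(1 - 5))*(-1)*(-6) = -12*(3/(-4))*(-1)*(-6) = -12*(3*(-¼))*(-1)*(-6) = -12*(-¾*(-1))*(-6) = -9*(-6) = -12*(-9/2) = 54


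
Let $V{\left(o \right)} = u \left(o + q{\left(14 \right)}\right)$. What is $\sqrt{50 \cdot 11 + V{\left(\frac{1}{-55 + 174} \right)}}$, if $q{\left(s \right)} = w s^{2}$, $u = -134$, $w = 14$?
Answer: $\frac{2 i \sqrt{1299792613}}{119} \approx 605.93 i$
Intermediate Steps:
$q{\left(s \right)} = 14 s^{2}$
$V{\left(o \right)} = -367696 - 134 o$ ($V{\left(o \right)} = - 134 \left(o + 14 \cdot 14^{2}\right) = - 134 \left(o + 14 \cdot 196\right) = - 134 \left(o + 2744\right) = - 134 \left(2744 + o\right) = -367696 - 134 o$)
$\sqrt{50 \cdot 11 + V{\left(\frac{1}{-55 + 174} \right)}} = \sqrt{50 \cdot 11 - \left(367696 + \frac{134}{-55 + 174}\right)} = \sqrt{550 - \left(367696 + \frac{134}{119}\right)} = \sqrt{550 - \frac{43755958}{119}} = \sqrt{- \frac{43690508}{119}} = \frac{2 i \sqrt{1299792613}}{119}$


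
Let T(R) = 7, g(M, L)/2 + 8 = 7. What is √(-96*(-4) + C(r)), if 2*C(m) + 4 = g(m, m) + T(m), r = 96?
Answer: √1538/2 ≈ 19.609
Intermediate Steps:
g(M, L) = -2 (g(M, L) = -16 + 2*7 = -16 + 14 = -2)
C(m) = ½ (C(m) = -2 + (-2 + 7)/2 = -2 + (½)*5 = -2 + 5/2 = ½)
√(-96*(-4) + C(r)) = √(-96*(-4) + ½) = √(384 + ½) = √(769/2) = √1538/2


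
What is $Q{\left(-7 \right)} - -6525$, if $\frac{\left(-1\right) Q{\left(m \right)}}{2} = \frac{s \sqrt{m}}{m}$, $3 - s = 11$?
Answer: $6525 - \frac{16 i \sqrt{7}}{7} \approx 6525.0 - 6.0474 i$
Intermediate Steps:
$s = -8$ ($s = 3 - 11 = -8$)
$Q{\left(m \right)} = \frac{16}{\sqrt{m}}$ ($Q{\left(m \right)} = - 2 \frac{\left(-8\right) \sqrt{m}}{m} = - 2 \left(- \frac{8}{\sqrt{m}}\right) = \frac{16}{\sqrt{m}}$)
$Q{\left(-7 \right)} - -6525 = \frac{16}{i \sqrt{7}} - -6525 = 16 \left(- \frac{i \sqrt{7}}{7}\right) + 6525 = - \frac{16 i \sqrt{7}}{7} + 6525 = 6525 - \frac{16 i \sqrt{7}}{7}$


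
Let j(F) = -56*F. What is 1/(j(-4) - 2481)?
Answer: -1/2257 ≈ -0.00044307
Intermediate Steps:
1/(j(-4) - 2481) = 1/(-56*(-4) - 2481) = 1/(224 - 2481) = 1/(-2257) = -1/2257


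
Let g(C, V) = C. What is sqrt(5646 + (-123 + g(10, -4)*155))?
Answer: sqrt(7073) ≈ 84.101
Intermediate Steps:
sqrt(5646 + (-123 + g(10, -4)*155)) = sqrt(5646 + (-123 + 10*155)) = sqrt(5646 + (-123 + 1550)) = sqrt(5646 + 1427) = sqrt(7073)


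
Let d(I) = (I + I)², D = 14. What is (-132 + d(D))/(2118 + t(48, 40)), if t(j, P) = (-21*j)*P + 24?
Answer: -326/19089 ≈ -0.017078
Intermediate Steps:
d(I) = 4*I² (d(I) = (2*I)² = 4*I²)
t(j, P) = 24 - 21*P*j (t(j, P) = -21*P*j + 24 = 24 - 21*P*j)
(-132 + d(D))/(2118 + t(48, 40)) = (-132 + 4*14²)/(2118 + (24 - 21*40*48)) = (-132 + 4*196)/(2118 + (24 - 40320)) = (-132 + 784)/(2118 - 40296) = 652/(-38178) = 652*(-1/38178) = -326/19089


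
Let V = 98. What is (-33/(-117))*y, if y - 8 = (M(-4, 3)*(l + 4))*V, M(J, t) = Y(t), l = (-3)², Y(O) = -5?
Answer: -69982/39 ≈ -1794.4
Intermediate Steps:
l = 9
M(J, t) = -5
y = -6362 (y = 8 - 5*(9 + 4)*98 = 8 - 5*13*98 = 8 - 65*98 = 8 - 6370 = -6362)
(-33/(-117))*y = -33/(-117)*(-6362) = -33*(-1/117)*(-6362) = (11/39)*(-6362) = -69982/39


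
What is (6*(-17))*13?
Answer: -1326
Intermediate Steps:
(6*(-17))*13 = -102*13 = -1326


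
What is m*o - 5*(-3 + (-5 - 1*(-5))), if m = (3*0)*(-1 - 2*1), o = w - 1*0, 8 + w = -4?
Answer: 15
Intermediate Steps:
w = -12 (w = -8 - 4 = -12)
o = -12 (o = -12 - 1*0 = -12 + 0 = -12)
m = 0 (m = 0*(-1 - 2) = 0*(-3) = 0)
m*o - 5*(-3 + (-5 - 1*(-5))) = 0*(-12) - 5*(-3 + (-5 - 1*(-5))) = 0 - 5*(-3 + (-5 + 5)) = 0 - 5*(-3 + 0) = 0 - 5*(-3) = 0 + 15 = 15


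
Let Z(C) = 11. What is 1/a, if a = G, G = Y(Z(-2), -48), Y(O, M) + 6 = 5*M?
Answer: -1/246 ≈ -0.0040650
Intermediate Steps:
Y(O, M) = -6 + 5*M
G = -246 (G = -6 + 5*(-48) = -6 - 240 = -246)
a = -246
1/a = 1/(-246) = -1/246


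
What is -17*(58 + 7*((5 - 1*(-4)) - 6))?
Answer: -1343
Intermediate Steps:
-17*(58 + 7*((5 - 1*(-4)) - 6)) = -17*(58 + 7*((5 + 4) - 6)) = -17*(58 + 7*(9 - 6)) = -17*(58 + 7*3) = -17*(58 + 21) = -17*79 = -1343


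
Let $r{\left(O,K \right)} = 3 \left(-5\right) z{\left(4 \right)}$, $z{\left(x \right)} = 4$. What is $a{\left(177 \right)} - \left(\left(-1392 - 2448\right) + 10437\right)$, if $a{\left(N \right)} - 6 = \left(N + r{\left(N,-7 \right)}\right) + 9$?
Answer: $-6465$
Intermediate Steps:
$r{\left(O,K \right)} = -60$ ($r{\left(O,K \right)} = 3 \left(-5\right) 4 = \left(-15\right) 4 = -60$)
$a{\left(N \right)} = -45 + N$ ($a{\left(N \right)} = 6 + \left(\left(N - 60\right) + 9\right) = 6 + \left(\left(-60 + N\right) + 9\right) = 6 + \left(-51 + N\right) = -45 + N$)
$a{\left(177 \right)} - \left(\left(-1392 - 2448\right) + 10437\right) = \left(-45 + 177\right) - \left(\left(-1392 - 2448\right) + 10437\right) = 132 - \left(-3840 + 10437\right) = 132 - 6597 = -6465$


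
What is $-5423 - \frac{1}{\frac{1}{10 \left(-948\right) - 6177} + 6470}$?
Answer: $- \frac{549354194404}{101300789} \approx -5423.0$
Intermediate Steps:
$-5423 - \frac{1}{\frac{1}{10 \left(-948\right) - 6177} + 6470} = -5423 - \frac{1}{\frac{1}{-9480 - 6177} + 6470} = -5423 - \frac{1}{\frac{1}{-15657} + 6470} = -5423 - \frac{1}{- \frac{1}{15657} + 6470} = -5423 - \frac{1}{\frac{101300789}{15657}} = -5423 - \frac{15657}{101300789} = - \frac{549354194404}{101300789}$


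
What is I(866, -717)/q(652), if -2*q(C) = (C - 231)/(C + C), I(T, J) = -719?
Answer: 1875152/421 ≈ 4454.0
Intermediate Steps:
q(C) = -(-231 + C)/(4*C) (q(C) = -(C - 231)/(2*(C + C)) = -(-231 + C)/(2*(2*C)) = -(-231 + C)*1/(2*C)/2 = -(-231 + C)/(4*C))
I(866, -717)/q(652) = -719*2608/(231 - 1*652) = -719*2608/(231 - 652) = -719/((1/4)*(1/652)*(-421)) = -719/(-421/2608) = -719*(-2608/421) = 1875152/421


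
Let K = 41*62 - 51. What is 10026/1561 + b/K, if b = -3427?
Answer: 19625219/3888451 ≈ 5.0471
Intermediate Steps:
K = 2491 (K = 2542 - 51 = 2491)
10026/1561 + b/K = 10026/1561 - 3427/2491 = 19625219/3888451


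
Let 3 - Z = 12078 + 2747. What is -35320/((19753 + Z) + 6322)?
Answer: -35320/11253 ≈ -3.1387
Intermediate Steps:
Z = -14822 (Z = 3 - (12078 + 2747) = 3 - 1*14825 = 3 - 14825 = -14822)
-35320/((19753 + Z) + 6322) = -35320/((19753 - 14822) + 6322) = -35320/(4931 + 6322) = -35320/11253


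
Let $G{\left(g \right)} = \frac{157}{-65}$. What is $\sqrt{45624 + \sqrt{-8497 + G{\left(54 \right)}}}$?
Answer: $\frac{\sqrt{192761400 + 65 i \sqrt{35910030}}}{65} \approx 213.6 + 0.21581 i$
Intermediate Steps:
$G{\left(g \right)} = - \frac{157}{65}$ ($G{\left(g \right)} = 157 \left(- \frac{1}{65}\right) = - \frac{157}{65}$)
$\sqrt{45624 + \sqrt{-8497 + G{\left(54 \right)}}} = \sqrt{45624 + \sqrt{-8497 - \frac{157}{65}}} = \sqrt{45624 + \sqrt{- \frac{552462}{65}}} = \sqrt{45624 + \frac{i \sqrt{35910030}}{65}}$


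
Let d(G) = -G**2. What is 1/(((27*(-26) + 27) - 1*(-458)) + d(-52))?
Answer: -1/2921 ≈ -0.00034235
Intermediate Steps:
1/(((27*(-26) + 27) - 1*(-458)) + d(-52)) = 1/(((27*(-26) + 27) - 1*(-458)) - 1*(-52)**2) = 1/(((-702 + 27) + 458) - 1*2704) = 1/((-675 + 458) - 2704) = 1/(-217 - 2704) = 1/(-2921) = -1/2921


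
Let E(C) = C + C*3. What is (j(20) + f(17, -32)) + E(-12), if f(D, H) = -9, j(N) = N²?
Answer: 343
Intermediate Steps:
E(C) = 4*C (E(C) = C + 3*C = 4*C)
(j(20) + f(17, -32)) + E(-12) = (20² - 9) + 4*(-12) = (400 - 9) - 48 = 391 - 48 = 343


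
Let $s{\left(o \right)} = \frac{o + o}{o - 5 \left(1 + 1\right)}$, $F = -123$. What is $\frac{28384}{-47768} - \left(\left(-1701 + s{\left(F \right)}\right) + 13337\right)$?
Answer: $- \frac{1320369814}{113449} \approx -11638.0$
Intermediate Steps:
$s{\left(o \right)} = \frac{2 o}{-10 + o}$ ($s{\left(o \right)} = \frac{2 o}{o - 10} = \frac{2 o}{-10 + o}$)
$\frac{28384}{-47768} - \left(\left(-1701 + s{\left(F \right)}\right) + 13337\right) = \frac{28384}{-47768} - \left(\left(-1701 + 2 \left(-123\right) \frac{1}{-10 - 123}\right) + 13337\right) = 28384 \left(- \frac{1}{47768}\right) - \left(\left(-1701 + 2 \left(-123\right) \frac{1}{-133}\right) + 13337\right) = - \frac{3548}{5971} - \left(\left(-1701 + 2 \left(-123\right) \left(- \frac{1}{133}\right)\right) + 13337\right) = - \frac{3548}{5971} - \left(\left(-1701 + \frac{246}{133}\right) + 13337\right) = - \frac{3548}{5971} - \left(- \frac{225987}{133} + 13337\right) = - \frac{3548}{5971} - \frac{1547834}{133} = - \frac{1320369814}{113449}$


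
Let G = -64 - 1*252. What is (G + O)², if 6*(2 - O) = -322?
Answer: 609961/9 ≈ 67774.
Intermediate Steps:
O = 167/3 (O = 2 - ⅙*(-322) = 2 + 161/3 = 167/3 ≈ 55.667)
G = -316 (G = -64 - 252 = -316)
(G + O)² = (-316 + 167/3)² = (-781/3)² = 609961/9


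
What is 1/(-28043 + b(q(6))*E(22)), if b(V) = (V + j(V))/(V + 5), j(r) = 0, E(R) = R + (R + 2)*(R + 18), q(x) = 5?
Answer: -1/27552 ≈ -3.6295e-5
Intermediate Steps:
E(R) = R + (2 + R)*(18 + R)
b(V) = V/(5 + V) (b(V) = (V + 0)/(V + 5) = V/(5 + V))
1/(-28043 + b(q(6))*E(22)) = 1/(-28043 + (5/(5 + 5))*(36 + 22² + 21*22)) = 1/(-28043 + (5/10)*(36 + 484 + 462)) = 1/(-28043 + (5*(⅒))*982) = 1/(-28043 + (½)*982) = 1/(-28043 + 491) = 1/(-27552) = -1/27552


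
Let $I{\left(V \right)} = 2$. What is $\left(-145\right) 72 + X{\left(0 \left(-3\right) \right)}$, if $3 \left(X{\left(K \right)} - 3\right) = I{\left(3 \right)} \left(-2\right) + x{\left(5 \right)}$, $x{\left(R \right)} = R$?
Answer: $- \frac{31310}{3} \approx -10437.0$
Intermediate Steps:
$X{\left(K \right)} = \frac{10}{3}$ ($X{\left(K \right)} = 3 + \frac{2 \left(-2\right) + 5}{3} = 3 + \frac{-4 + 5}{3} = 3 + \frac{1}{3} \cdot 1 = 3 + \frac{1}{3} = \frac{10}{3}$)
$\left(-145\right) 72 + X{\left(0 \left(-3\right) \right)} = \left(-145\right) 72 + \frac{10}{3} = -10440 + \frac{10}{3} = - \frac{31310}{3}$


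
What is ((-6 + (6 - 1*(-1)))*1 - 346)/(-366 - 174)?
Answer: 23/36 ≈ 0.63889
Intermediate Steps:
((-6 + (6 - 1*(-1)))*1 - 346)/(-366 - 174) = ((-6 + (6 + 1))*1 - 346)/(-540) = ((-6 + 7)*1 - 346)*(-1/540) = (1*1 - 346)*(-1/540) = (1 - 346)*(-1/540) = -345*(-1/540) = 23/36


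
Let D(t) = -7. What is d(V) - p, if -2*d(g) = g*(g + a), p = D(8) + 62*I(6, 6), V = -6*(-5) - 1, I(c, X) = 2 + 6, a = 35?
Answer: -1417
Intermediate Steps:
I(c, X) = 8
V = 29 (V = 30 - 1 = 29)
p = 489 (p = -7 + 62*8 = -7 + 496 = 489)
d(g) = -g*(35 + g)/2 (d(g) = -g*(g + 35)/2 = -g*(35 + g)/2)
d(V) - p = -½*29*(35 + 29) - 1*489 = -½*29*64 - 489 = -928 - 489 = -1417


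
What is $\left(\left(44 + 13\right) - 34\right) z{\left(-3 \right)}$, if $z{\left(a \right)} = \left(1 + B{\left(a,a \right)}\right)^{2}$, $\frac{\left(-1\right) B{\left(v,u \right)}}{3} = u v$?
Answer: $15548$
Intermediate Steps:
$B{\left(v,u \right)} = - 3 u v$
$z{\left(a \right)} = \left(1 - 3 a^{2}\right)^{2}$ ($z{\left(a \right)} = \left(1 - 3 a a\right)^{2} = \left(1 - 3 a^{2}\right)^{2}$)
$\left(\left(44 + 13\right) - 34\right) z{\left(-3 \right)} = \left(\left(44 + 13\right) - 34\right) \left(-1 + 3 \left(-3\right)^{2}\right)^{2} = \left(57 - 34\right) \left(-1 + 3 \cdot 9\right)^{2} = 23 \left(-1 + 27\right)^{2} = 23 \cdot 26^{2} = 23 \cdot 676 = 15548$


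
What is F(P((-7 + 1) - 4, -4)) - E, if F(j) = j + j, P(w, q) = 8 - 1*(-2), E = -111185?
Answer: 111205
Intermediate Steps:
P(w, q) = 10 (P(w, q) = 8 + 2 = 10)
F(j) = 2*j
F(P((-7 + 1) - 4, -4)) - E = 2*10 - 1*(-111185) = 20 + 111185 = 111205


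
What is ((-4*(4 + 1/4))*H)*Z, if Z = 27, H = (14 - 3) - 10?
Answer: -459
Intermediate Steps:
H = 1 (H = 11 - 10 = 1)
((-4*(4 + 1/4))*H)*Z = (-4*(4 + 1/4)*1)*27 = (-4*17/4*1)*27 = -17*1*27 = -17*27 = -459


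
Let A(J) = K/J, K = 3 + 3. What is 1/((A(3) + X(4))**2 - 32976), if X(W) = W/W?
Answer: -1/32967 ≈ -3.0333e-5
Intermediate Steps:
X(W) = 1
K = 6
A(J) = 6/J
1/((A(3) + X(4))**2 - 32976) = 1/((6/3 + 1)**2 - 32976) = 1/((6*(1/3) + 1)**2 - 32976) = 1/((2 + 1)**2 - 32976) = 1/(3**2 - 32976) = 1/(9 - 32976) = 1/(-32967) = -1/32967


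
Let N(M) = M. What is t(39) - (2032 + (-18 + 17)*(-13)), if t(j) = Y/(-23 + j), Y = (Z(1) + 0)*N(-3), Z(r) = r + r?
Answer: -16363/8 ≈ -2045.4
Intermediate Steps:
Z(r) = 2*r
Y = -6 (Y = (2*1 + 0)*(-3) = (2 + 0)*(-3) = 2*(-3) = -6)
t(j) = -6/(-23 + j)
t(39) - (2032 + (-18 + 17)*(-13)) = -6/(-23 + 39) - (2032 + (-18 + 17)*(-13)) = -6/16 - (2032 - 1*(-13)) = -6*1/16 - (2032 + 13) = -3/8 - 1*2045 = -3/8 - 2045 = -16363/8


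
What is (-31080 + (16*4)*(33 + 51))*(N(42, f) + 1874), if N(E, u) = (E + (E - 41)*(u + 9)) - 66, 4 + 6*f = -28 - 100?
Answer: -47218248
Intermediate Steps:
f = -22 (f = -2/3 + (-28 - 100)/6 = -2/3 + (1/6)*(-128) = -2/3 - 64/3 = -22)
N(E, u) = -66 + E + (-41 + E)*(9 + u) (N(E, u) = (E + (-41 + E)*(9 + u)) - 66 = -66 + E + (-41 + E)*(9 + u))
(-31080 + (16*4)*(33 + 51))*(N(42, f) + 1874) = (-31080 + (16*4)*(33 + 51))*((-435 - 41*(-22) + 10*42 + 42*(-22)) + 1874) = (-31080 + 64*84)*((-435 + 902 + 420 - 924) + 1874) = (-31080 + 5376)*(-37 + 1874) = -25704*1837 = -47218248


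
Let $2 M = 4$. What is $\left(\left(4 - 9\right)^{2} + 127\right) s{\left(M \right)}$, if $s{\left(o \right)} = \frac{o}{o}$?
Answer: $152$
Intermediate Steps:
$M = 2$ ($M = \frac{1}{2} \cdot 4 = 2$)
$s{\left(o \right)} = 1$
$\left(\left(4 - 9\right)^{2} + 127\right) s{\left(M \right)} = \left(\left(4 - 9\right)^{2} + 127\right) 1 = \left(\left(-5\right)^{2} + 127\right) 1 = \left(25 + 127\right) 1 = 152 \cdot 1 = 152$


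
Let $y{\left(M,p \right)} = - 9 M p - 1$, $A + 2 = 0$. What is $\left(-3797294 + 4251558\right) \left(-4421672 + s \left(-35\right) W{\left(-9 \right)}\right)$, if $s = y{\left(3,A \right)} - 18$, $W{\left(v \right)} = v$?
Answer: $-2003598148808$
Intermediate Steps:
$A = -2$ ($A = -2 + 0 = -2$)
$y{\left(M,p \right)} = -1 - 9 M p$ ($y{\left(M,p \right)} = - 9 M p - 1 = -1 - 9 M p$)
$s = 35$ ($s = \left(-1 - 27 \left(-2\right)\right) - 18 = \left(-1 + 54\right) - 18 = 53 - 18 = 35$)
$\left(-3797294 + 4251558\right) \left(-4421672 + s \left(-35\right) W{\left(-9 \right)}\right) = \left(-3797294 + 4251558\right) \left(-4421672 + 35 \left(-35\right) \left(-9\right)\right) = 454264 \left(-4421672 - -11025\right) = 454264 \left(-4421672 + 11025\right) = 454264 \left(-4410647\right) = -2003598148808$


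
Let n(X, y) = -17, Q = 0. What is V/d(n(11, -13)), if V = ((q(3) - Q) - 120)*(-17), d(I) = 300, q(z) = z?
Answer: 663/100 ≈ 6.6300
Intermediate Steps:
V = 1989 (V = ((3 - 1*0) - 120)*(-17) = ((3 + 0) - 120)*(-17) = (3 - 120)*(-17) = -117*(-17) = 1989)
V/d(n(11, -13)) = 1989/300 = 1989*(1/300) = 663/100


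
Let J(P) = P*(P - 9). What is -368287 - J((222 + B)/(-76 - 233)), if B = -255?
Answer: -3907146707/10609 ≈ -3.6829e+5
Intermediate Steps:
J(P) = P*(-9 + P)
-368287 - J((222 + B)/(-76 - 233)) = -368287 - (222 - 255)/(-76 - 233)*(-9 + (222 - 255)/(-76 - 233)) = -368287 - (-33/(-309))*(-9 - 33/(-309)) = -368287 - (-33*(-1/309))*(-9 - 33*(-1/309)) = -368287 - 11*(-9 + 11/103)/103 = -368287 - 11*(-916)/(103*103) = -368287 - 1*(-10076/10609) = -368287 + 10076/10609 = -3907146707/10609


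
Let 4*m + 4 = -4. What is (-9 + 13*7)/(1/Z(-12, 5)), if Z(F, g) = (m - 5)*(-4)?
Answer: 2296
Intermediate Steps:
m = -2 (m = -1 + (¼)*(-4) = -1 - 1 = -2)
Z(F, g) = 28 (Z(F, g) = (-2 - 5)*(-4) = -7*(-4) = 28)
(-9 + 13*7)/(1/Z(-12, 5)) = (-9 + 13*7)/(1/28) = (-9 + 91)/(1/28) = 82*28 = 2296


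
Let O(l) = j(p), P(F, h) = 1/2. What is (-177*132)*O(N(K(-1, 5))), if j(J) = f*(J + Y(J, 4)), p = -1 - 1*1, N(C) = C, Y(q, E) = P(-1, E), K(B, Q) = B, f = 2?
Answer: 70092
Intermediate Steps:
P(F, h) = ½
Y(q, E) = ½
p = -2 (p = -1 - 1 = -2)
j(J) = 1 + 2*J (j(J) = 2*(J + ½) = 2*(½ + J) = 1 + 2*J)
O(l) = -3 (O(l) = 1 + 2*(-2) = 1 - 4 = -3)
(-177*132)*O(N(K(-1, 5))) = -177*132*(-3) = -23364*(-3) = 70092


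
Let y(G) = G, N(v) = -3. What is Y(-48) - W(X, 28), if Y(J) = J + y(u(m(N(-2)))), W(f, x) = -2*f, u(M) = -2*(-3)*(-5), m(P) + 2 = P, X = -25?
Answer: -128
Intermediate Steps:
m(P) = -2 + P
u(M) = -30 (u(M) = 6*(-5) = -30)
Y(J) = -30 + J (Y(J) = J - 30 = -30 + J)
Y(-48) - W(X, 28) = (-30 - 48) - (-2)*(-25) = -78 - 1*50 = -78 - 50 = -128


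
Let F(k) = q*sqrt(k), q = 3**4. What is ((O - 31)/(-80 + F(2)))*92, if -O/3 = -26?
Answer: 172960/3361 + 175122*sqrt(2)/3361 ≈ 125.15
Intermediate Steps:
O = 78 (O = -3*(-26) = 78)
q = 81
F(k) = 81*sqrt(k)
((O - 31)/(-80 + F(2)))*92 = ((78 - 31)/(-80 + 81*sqrt(2)))*92 = (47/(-80 + 81*sqrt(2)))*92 = 4324/(-80 + 81*sqrt(2))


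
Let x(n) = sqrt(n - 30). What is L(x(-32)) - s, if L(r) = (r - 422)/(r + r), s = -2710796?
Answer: 5421593/2 + 211*I*sqrt(62)/62 ≈ 2.7108e+6 + 26.797*I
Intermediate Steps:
x(n) = sqrt(-30 + n)
L(r) = (-422 + r)/(2*r) (L(r) = (-422 + r)/((2*r)) = (-422 + r)*(1/(2*r)) = (-422 + r)/(2*r))
L(x(-32)) - s = (-422 + sqrt(-30 - 32))/(2*(sqrt(-30 - 32))) - 1*(-2710796) = (-422 + sqrt(-62))/(2*(sqrt(-62))) + 2710796 = (-422 + I*sqrt(62))/(2*((I*sqrt(62)))) + 2710796 = (-I*sqrt(62)/62)*(-422 + I*sqrt(62))/2 + 2710796 = -I*sqrt(62)*(-422 + I*sqrt(62))/124 + 2710796 = 2710796 - I*sqrt(62)*(-422 + I*sqrt(62))/124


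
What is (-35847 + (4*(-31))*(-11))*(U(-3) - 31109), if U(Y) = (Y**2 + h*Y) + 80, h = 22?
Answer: 1071938538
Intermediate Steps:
U(Y) = 80 + Y**2 + 22*Y (U(Y) = (Y**2 + 22*Y) + 80 = 80 + Y**2 + 22*Y)
(-35847 + (4*(-31))*(-11))*(U(-3) - 31109) = (-35847 + (4*(-31))*(-11))*((80 + (-3)**2 + 22*(-3)) - 31109) = (-35847 - 124*(-11))*((80 + 9 - 66) - 31109) = (-35847 + 1364)*(23 - 31109) = -34483*(-31086) = 1071938538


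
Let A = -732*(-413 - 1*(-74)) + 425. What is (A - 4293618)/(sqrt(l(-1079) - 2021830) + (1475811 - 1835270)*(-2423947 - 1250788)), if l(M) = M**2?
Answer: -5343166960282001425/1744820580581167719630814 + 4045045*I*sqrt(857589)/1744820580581167719630814 ≈ -3.0623e-6 + 2.1469e-15*I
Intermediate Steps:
A = 248573 (A = -732*(-413 + 74) + 425 = -732*(-339) + 425 = 248148 + 425 = 248573)
(A - 4293618)/(sqrt(l(-1079) - 2021830) + (1475811 - 1835270)*(-2423947 - 1250788)) = (248573 - 4293618)/(sqrt((-1079)**2 - 2021830) + (1475811 - 1835270)*(-2423947 - 1250788)) = -4045045/(sqrt(1164241 - 2021830) - 359459*(-3674735)) = -4045045/(sqrt(-857589) + 1320916568365) = -4045045/(I*sqrt(857589) + 1320916568365) = -4045045/(1320916568365 + I*sqrt(857589))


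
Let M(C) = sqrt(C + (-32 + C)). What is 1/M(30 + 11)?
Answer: sqrt(2)/10 ≈ 0.14142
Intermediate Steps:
M(C) = sqrt(-32 + 2*C)
1/M(30 + 11) = 1/(sqrt(-32 + 2*(30 + 11))) = 1/(sqrt(-32 + 2*41)) = 1/(sqrt(-32 + 82)) = 1/(sqrt(50)) = 1/(5*sqrt(2)) = sqrt(2)/10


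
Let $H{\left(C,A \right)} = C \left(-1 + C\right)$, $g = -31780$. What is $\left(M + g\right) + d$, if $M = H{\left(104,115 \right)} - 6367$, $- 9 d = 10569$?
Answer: $- \frac{85828}{3} \approx -28609.0$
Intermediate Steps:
$d = - \frac{3523}{3}$ ($d = \left(- \frac{1}{9}\right) 10569 = - \frac{3523}{3} \approx -1174.3$)
$M = 4345$ ($M = 104 \left(-1 + 104\right) - 6367 = 104 \cdot 103 - 6367 = 10712 - 6367 = 4345$)
$\left(M + g\right) + d = \left(4345 - 31780\right) - \frac{3523}{3} = -27435 - \frac{3523}{3} = - \frac{85828}{3}$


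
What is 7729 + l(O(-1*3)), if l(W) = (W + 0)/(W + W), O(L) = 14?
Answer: 15459/2 ≈ 7729.5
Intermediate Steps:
l(W) = ½ (l(W) = W/((2*W)) = W*(1/(2*W)) = ½)
7729 + l(O(-1*3)) = 7729 + ½ = 15459/2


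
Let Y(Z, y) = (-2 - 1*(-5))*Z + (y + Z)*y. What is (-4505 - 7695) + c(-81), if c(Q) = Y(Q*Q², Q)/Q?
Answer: -524039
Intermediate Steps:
Y(Z, y) = 3*Z + y*(Z + y) (Y(Z, y) = (-2 + 5)*Z + (Z + y)*y = 3*Z + y*(Z + y))
c(Q) = (Q² + Q⁴ + 3*Q³)/Q (c(Q) = (Q² + 3*(Q*Q²) + (Q*Q²)*Q)/Q = (Q² + 3*Q³ + Q³*Q)/Q = (Q² + 3*Q³ + Q⁴)/Q = (Q² + Q⁴ + 3*Q³)/Q)
(-4505 - 7695) + c(-81) = (-4505 - 7695) - 81*(1 + (-81)² + 3*(-81)) = -12200 - 81*(1 + 6561 - 243) = -12200 - 81*6319 = -12200 - 511839 = -524039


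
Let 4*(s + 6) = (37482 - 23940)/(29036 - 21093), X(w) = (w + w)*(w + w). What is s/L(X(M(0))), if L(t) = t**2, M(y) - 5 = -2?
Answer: -29515/6862752 ≈ -0.0043008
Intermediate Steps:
M(y) = 3 (M(y) = 5 - 2 = 3)
X(w) = 4*w**2 (X(w) = (2*w)*(2*w) = 4*w**2)
s = -88545/15886 (s = -6 + ((37482 - 23940)/(29036 - 21093))/4 = -6 + (13542/7943)/4 = -6 + (13542*(1/7943))/4 = -6 + (1/4)*(13542/7943) = -6 + 6771/15886 = -88545/15886 ≈ -5.5738)
s/L(X(M(0))) = -88545/(15886*((4*3**2)**2)) = -88545/(15886*((4*9)**2)) = -88545/(15886*(36**2)) = -88545/15886/1296 = -88545/15886*1/1296 = -29515/6862752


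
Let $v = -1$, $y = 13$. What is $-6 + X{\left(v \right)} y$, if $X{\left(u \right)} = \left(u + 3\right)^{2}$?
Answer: $46$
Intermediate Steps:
$X{\left(u \right)} = \left(3 + u\right)^{2}$
$-6 + X{\left(v \right)} y = -6 + \left(3 - 1\right)^{2} \cdot 13 = -6 + 2^{2} \cdot 13 = -6 + 4 \cdot 13 = -6 + 52 = 46$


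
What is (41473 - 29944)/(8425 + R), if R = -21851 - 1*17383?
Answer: -11529/30809 ≈ -0.37421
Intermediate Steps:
R = -39234 (R = -21851 - 17383 = -39234)
(41473 - 29944)/(8425 + R) = (41473 - 29944)/(8425 - 39234) = 11529/(-30809) = 11529*(-1/30809) = -11529/30809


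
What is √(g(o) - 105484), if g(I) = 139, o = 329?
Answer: 3*I*√11705 ≈ 324.57*I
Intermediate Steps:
√(g(o) - 105484) = √(139 - 105484) = √(-105345) = 3*I*√11705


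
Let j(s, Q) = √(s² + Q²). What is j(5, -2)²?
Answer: 29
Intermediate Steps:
j(s, Q) = √(Q² + s²)
j(5, -2)² = (√((-2)² + 5²))² = (√(4 + 25))² = (√29)² = 29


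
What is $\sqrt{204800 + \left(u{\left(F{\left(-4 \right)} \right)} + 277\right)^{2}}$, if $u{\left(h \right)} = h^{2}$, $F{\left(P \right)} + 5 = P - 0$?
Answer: $6 \sqrt{9249} \approx 577.03$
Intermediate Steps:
$F{\left(P \right)} = -5 + P$ ($F{\left(P \right)} = -5 + \left(P - 0\right) = -5 + \left(P + 0\right) = -5 + P$)
$\sqrt{204800 + \left(u{\left(F{\left(-4 \right)} \right)} + 277\right)^{2}} = \sqrt{204800 + \left(\left(-5 - 4\right)^{2} + 277\right)^{2}} = \sqrt{204800 + \left(\left(-9\right)^{2} + 277\right)^{2}} = \sqrt{204800 + \left(81 + 277\right)^{2}} = \sqrt{204800 + 358^{2}} = \sqrt{204800 + 128164} = \sqrt{332964} = 6 \sqrt{9249}$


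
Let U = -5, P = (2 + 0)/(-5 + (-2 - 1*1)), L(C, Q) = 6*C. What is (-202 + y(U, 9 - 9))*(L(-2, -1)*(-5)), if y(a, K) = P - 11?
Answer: -12795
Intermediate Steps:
P = -¼ (P = 2/(-5 + (-2 - 1)) = 2/(-5 - 3) = 2/(-8) = 2*(-⅛) = -¼ ≈ -0.25000)
y(a, K) = -45/4 (y(a, K) = -¼ - 11 = -45/4)
(-202 + y(U, 9 - 9))*(L(-2, -1)*(-5)) = (-202 - 45/4)*((6*(-2))*(-5)) = -(-2559)*(-5) = -853/4*60 = -12795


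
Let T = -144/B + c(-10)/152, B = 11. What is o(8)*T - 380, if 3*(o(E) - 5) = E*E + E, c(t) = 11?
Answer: -1266603/1672 ≈ -757.54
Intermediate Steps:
o(E) = 5 + E/3 + E**2/3 (o(E) = 5 + (E*E + E)/3 = 5 + (E**2 + E)/3 = 5 + (E + E**2)/3 = 5 + (E/3 + E**2/3) = 5 + E/3 + E**2/3)
T = -21767/1672 (T = -144/11 + 11/152 = -21767/1672 ≈ -13.019)
o(8)*T - 380 = (5 + (1/3)*8 + (1/3)*8**2)*(-21767/1672) - 380 = (5 + 8/3 + (1/3)*64)*(-21767/1672) - 380 = (5 + 8/3 + 64/3)*(-21767/1672) - 380 = 29*(-21767/1672) - 380 = -631243/1672 - 380 = -1266603/1672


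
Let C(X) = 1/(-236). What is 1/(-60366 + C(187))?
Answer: -236/14246377 ≈ -1.6566e-5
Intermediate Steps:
C(X) = -1/236
1/(-60366 + C(187)) = 1/(-60366 - 1/236) = 1/(-14246377/236) = -236/14246377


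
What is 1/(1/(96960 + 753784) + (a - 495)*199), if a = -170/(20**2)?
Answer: -1063430/104843111741 ≈ -1.0143e-5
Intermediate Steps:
a = -17/40 (a = -170/400 = -170*1/400 = -17/40 ≈ -0.42500)
1/(1/(96960 + 753784) + (a - 495)*199) = 1/(1/(96960 + 753784) + (-17/40 - 495)*199) = 1/(1/850744 - 19817/40*199) = 1/(1/850744 - 3943583/40) = 1/(-104843111741/1063430) = -1063430/104843111741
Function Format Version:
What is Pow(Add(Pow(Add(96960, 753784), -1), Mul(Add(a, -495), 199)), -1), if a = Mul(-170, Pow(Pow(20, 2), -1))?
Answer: Rational(-1063430, 104843111741) ≈ -1.0143e-5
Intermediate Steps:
a = Rational(-17, 40) (a = Mul(-170, Pow(400, -1)) = Mul(-170, Rational(1, 400)) = Rational(-17, 40) ≈ -0.42500)
Pow(Add(Pow(Add(96960, 753784), -1), Mul(Add(a, -495), 199)), -1) = Pow(Add(Pow(Add(96960, 753784), -1), Mul(Add(Rational(-17, 40), -495), 199)), -1) = Pow(Add(Pow(850744, -1), Mul(Rational(-19817, 40), 199)), -1) = Pow(Add(Rational(1, 850744), Rational(-3943583, 40)), -1) = Pow(Rational(-104843111741, 1063430), -1) = Rational(-1063430, 104843111741)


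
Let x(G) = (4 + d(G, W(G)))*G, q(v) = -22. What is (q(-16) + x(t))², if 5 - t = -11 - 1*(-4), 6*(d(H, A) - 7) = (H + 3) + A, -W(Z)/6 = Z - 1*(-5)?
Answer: 4096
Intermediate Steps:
W(Z) = -30 - 6*Z (W(Z) = -6*(Z - 1*(-5)) = -6*(Z + 5) = -6*(5 + Z) = -30 - 6*Z)
d(H, A) = 15/2 + A/6 + H/6 (d(H, A) = 7 + ((H + 3) + A)/6 = 7 + ((3 + H) + A)/6 = 7 + (3 + A + H)/6 = 7 + (½ + A/6 + H/6) = 15/2 + A/6 + H/6)
t = 12 (t = 5 - (-11 - 1*(-4)) = 5 - (-11 + 4) = 5 - 1*(-7) = 5 + 7 = 12)
x(G) = G*(13/2 - 5*G/6) (x(G) = (4 + (15/2 + (-30 - 6*G)/6 + G/6))*G = (4 + (15/2 + (-5 - G) + G/6))*G = (4 + (5/2 - 5*G/6))*G = (13/2 - 5*G/6)*G = G*(13/2 - 5*G/6))
(q(-16) + x(t))² = (-22 + (⅙)*12*(39 - 5*12))² = (-22 + (⅙)*12*(39 - 60))² = (-22 + (⅙)*12*(-21))² = (-22 - 42)² = (-64)² = 4096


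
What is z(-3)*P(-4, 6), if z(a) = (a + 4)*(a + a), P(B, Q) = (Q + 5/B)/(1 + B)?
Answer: 19/2 ≈ 9.5000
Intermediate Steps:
P(B, Q) = (Q + 5/B)/(1 + B)
z(a) = 2*a*(4 + a) (z(a) = (4 + a)*(2*a) = 2*a*(4 + a))
z(-3)*P(-4, 6) = (2*(-3)*(4 - 3))*((5 - 4*6)/((-4)*(1 - 4))) = (2*(-3)*1)*(-¼*(5 - 24)/(-3)) = -(-3)*(-1)*(-19)/(2*3) = -6*(-19/12) = 19/2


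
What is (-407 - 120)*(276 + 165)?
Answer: -232407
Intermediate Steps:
(-407 - 120)*(276 + 165) = -527*441 = -232407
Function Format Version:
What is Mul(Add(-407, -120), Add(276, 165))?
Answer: -232407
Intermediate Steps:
Mul(Add(-407, -120), Add(276, 165)) = Mul(-527, 441) = -232407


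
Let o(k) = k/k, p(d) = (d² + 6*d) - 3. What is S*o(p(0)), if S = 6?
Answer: 6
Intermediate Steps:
p(d) = -3 + d² + 6*d
o(k) = 1
S*o(p(0)) = 6*1 = 6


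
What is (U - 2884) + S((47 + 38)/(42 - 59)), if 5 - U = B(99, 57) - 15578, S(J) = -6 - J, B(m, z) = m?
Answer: 12599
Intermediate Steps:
U = 15484 (U = 5 - (99 - 15578) = 5 - 1*(-15479) = 5 + 15479 = 15484)
(U - 2884) + S((47 + 38)/(42 - 59)) = (15484 - 2884) + (-6 - (47 + 38)/(42 - 59)) = 12600 + (-6 - 85/(-17)) = 12600 + (-6 - 85*(-1)/17) = 12600 + (-6 - 1*(-5)) = 12600 + (-6 + 5) = 12600 - 1 = 12599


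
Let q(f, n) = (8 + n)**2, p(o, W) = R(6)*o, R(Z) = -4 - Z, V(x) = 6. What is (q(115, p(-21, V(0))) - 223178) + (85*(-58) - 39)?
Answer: -180623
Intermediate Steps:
p(o, W) = -10*o (p(o, W) = (-4 - 1*6)*o = (-4 - 6)*o = -10*o)
(q(115, p(-21, V(0))) - 223178) + (85*(-58) - 39) = ((8 - 10*(-21))**2 - 223178) + (85*(-58) - 39) = ((8 + 210)**2 - 223178) + (-4930 - 39) = (218**2 - 223178) - 4969 = (47524 - 223178) - 4969 = -175654 - 4969 = -180623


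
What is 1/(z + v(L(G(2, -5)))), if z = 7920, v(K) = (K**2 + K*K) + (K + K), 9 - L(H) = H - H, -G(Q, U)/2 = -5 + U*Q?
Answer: 1/8100 ≈ 0.00012346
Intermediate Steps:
G(Q, U) = 10 - 2*Q*U (G(Q, U) = -2*(-5 + U*Q) = -2*(-5 + Q*U) = 10 - 2*Q*U)
L(H) = 9 (L(H) = 9 - (H - H) = 9 - 1*0 = 9 + 0 = 9)
v(K) = 2*K + 2*K**2 (v(K) = (K**2 + K**2) + 2*K = 2*K**2 + 2*K = 2*K + 2*K**2)
1/(z + v(L(G(2, -5)))) = 1/(7920 + 2*9*(1 + 9)) = 1/(7920 + 2*9*10) = 1/(7920 + 180) = 1/8100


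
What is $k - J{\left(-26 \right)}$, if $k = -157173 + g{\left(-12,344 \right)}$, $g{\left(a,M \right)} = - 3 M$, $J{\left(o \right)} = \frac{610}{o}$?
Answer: $- \frac{2056360}{13} \approx -1.5818 \cdot 10^{5}$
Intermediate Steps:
$k = -158205$ ($k = -157173 - 1032 = -158205$)
$k - J{\left(-26 \right)} = -158205 - \frac{610}{-26} = -158205 - 610 \left(- \frac{1}{26}\right) = -158205 - - \frac{305}{13} = -158205 + \frac{305}{13} = - \frac{2056360}{13}$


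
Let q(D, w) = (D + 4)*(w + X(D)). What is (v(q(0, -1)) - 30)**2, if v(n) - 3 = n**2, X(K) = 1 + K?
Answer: 729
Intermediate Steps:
q(D, w) = (4 + D)*(1 + D + w) (q(D, w) = (D + 4)*(w + (1 + D)) = (4 + D)*(1 + D + w))
v(n) = 3 + n**2
(v(q(0, -1)) - 30)**2 = ((3 + (4 + 0**2 + 4*(-1) + 5*0 + 0*(-1))**2) - 30)**2 = ((3 + (4 + 0 - 4 + 0 + 0)**2) - 30)**2 = ((3 + 0**2) - 30)**2 = ((3 + 0) - 30)**2 = (3 - 30)**2 = (-27)**2 = 729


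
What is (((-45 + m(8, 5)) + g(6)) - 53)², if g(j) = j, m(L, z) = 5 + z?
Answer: 6724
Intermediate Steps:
(((-45 + m(8, 5)) + g(6)) - 53)² = (((-45 + (5 + 5)) + 6) - 53)² = (((-45 + 10) + 6) - 53)² = ((-35 + 6) - 53)² = (-29 - 53)² = (-82)² = 6724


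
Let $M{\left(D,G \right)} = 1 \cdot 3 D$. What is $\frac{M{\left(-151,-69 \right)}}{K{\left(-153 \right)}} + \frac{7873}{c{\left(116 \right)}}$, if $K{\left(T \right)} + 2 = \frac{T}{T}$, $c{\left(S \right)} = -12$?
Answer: $- \frac{2437}{12} \approx -203.08$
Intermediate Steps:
$M{\left(D,G \right)} = 3 D$
$K{\left(T \right)} = -1$ ($K{\left(T \right)} = -2 + \frac{T}{T} = -2 + 1 = -1$)
$\frac{M{\left(-151,-69 \right)}}{K{\left(-153 \right)}} + \frac{7873}{c{\left(116 \right)}} = \frac{3 \left(-151\right)}{-1} + \frac{7873}{-12} = \left(-453\right) \left(-1\right) + 7873 \left(- \frac{1}{12}\right) = 453 - \frac{7873}{12} = - \frac{2437}{12}$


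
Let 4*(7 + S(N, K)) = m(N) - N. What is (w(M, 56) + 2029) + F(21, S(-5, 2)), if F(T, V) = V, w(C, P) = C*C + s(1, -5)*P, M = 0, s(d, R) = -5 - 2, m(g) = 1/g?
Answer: 8156/5 ≈ 1631.2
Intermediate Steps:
s(d, R) = -7
S(N, K) = -7 - N/4 + 1/(4*N) (S(N, K) = -7 + (1/N - N)/4 = -7 + (-N/4 + 1/(4*N)) = -7 - N/4 + 1/(4*N))
w(C, P) = C**2 - 7*P (w(C, P) = C*C - 7*P = C**2 - 7*P)
(w(M, 56) + 2029) + F(21, S(-5, 2)) = ((0**2 - 7*56) + 2029) + (1/4)*(1 - 1*(-5)*(28 - 5))/(-5) = ((0 - 392) + 2029) + (1/4)*(-1/5)*(1 - 1*(-5)*23) = (-392 + 2029) + (1/4)*(-1/5)*(1 + 115) = 1637 + (1/4)*(-1/5)*116 = 1637 - 29/5 = 8156/5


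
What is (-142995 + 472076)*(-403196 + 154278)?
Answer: -81914184358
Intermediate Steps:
(-142995 + 472076)*(-403196 + 154278) = 329081*(-248918) = -81914184358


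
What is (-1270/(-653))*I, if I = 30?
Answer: 38100/653 ≈ 58.346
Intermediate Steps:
(-1270/(-653))*I = -1270/(-653)*30 = -1270*(-1/653)*30 = (1270/653)*30 = 38100/653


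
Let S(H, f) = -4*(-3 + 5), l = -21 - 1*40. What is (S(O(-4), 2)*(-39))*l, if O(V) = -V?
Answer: -19032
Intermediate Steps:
l = -61 (l = -21 - 40 = -61)
S(H, f) = -8 (S(H, f) = -4*2 = -8)
(S(O(-4), 2)*(-39))*l = -8*(-39)*(-61) = 312*(-61) = -19032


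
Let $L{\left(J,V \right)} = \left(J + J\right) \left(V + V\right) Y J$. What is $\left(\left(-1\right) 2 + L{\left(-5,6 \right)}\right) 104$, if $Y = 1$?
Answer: $62192$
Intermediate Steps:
$L{\left(J,V \right)} = 4 V J^{2}$ ($L{\left(J,V \right)} = \left(J + J\right) \left(V + V\right) 1 J = 2 J 2 V 1 J = 4 J V 1 J = 4 J V J = 4 V J^{2}$)
$\left(\left(-1\right) 2 + L{\left(-5,6 \right)}\right) 104 = \left(\left(-1\right) 2 + 4 \cdot 6 \left(-5\right)^{2}\right) 104 = \left(-2 + 4 \cdot 6 \cdot 25\right) 104 = \left(-2 + 600\right) 104 = 598 \cdot 104 = 62192$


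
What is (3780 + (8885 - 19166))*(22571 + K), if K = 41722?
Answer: -417968793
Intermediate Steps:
(3780 + (8885 - 19166))*(22571 + K) = (3780 + (8885 - 19166))*(22571 + 41722) = (3780 - 10281)*64293 = -6501*64293 = -417968793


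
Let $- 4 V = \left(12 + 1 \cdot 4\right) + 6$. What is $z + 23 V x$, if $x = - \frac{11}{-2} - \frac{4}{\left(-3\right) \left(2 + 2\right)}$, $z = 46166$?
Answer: $\frac{545137}{12} \approx 45428.0$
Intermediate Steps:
$x = \frac{35}{6}$ ($x = \left(-11\right) \left(- \frac{1}{2}\right) - \frac{4}{\left(-3\right) 4} = \frac{11}{2} - \frac{4}{-12} = \frac{11}{2} - - \frac{1}{3} = \frac{11}{2} + \frac{1}{3} = \frac{35}{6} \approx 5.8333$)
$V = - \frac{11}{2}$ ($V = - \frac{\left(12 + 1 \cdot 4\right) + 6}{4} = - \frac{\left(12 + 4\right) + 6}{4} = - \frac{16 + 6}{4} = \left(- \frac{1}{4}\right) 22 = - \frac{11}{2} \approx -5.5$)
$z + 23 V x = 46166 + 23 \left(- \frac{11}{2}\right) \frac{35}{6} = 46166 - \frac{8855}{12} = \frac{545137}{12}$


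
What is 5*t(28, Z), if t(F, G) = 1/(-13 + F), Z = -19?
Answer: ⅓ ≈ 0.33333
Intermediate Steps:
5*t(28, Z) = 5/(-13 + 28) = 5/15 = 5*(1/15) = ⅓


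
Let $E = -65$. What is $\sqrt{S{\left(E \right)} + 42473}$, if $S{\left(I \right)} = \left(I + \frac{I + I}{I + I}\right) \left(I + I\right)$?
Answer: $\sqrt{50793} \approx 225.37$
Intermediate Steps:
$S{\left(I \right)} = 2 I \left(1 + I\right)$ ($S{\left(I \right)} = \left(I + \frac{2 I}{2 I}\right) 2 I = \left(I + 2 I \frac{1}{2 I}\right) 2 I = \left(I + 1\right) 2 I = \left(1 + I\right) 2 I = 2 I \left(1 + I\right)$)
$\sqrt{S{\left(E \right)} + 42473} = \sqrt{2 \left(-65\right) \left(1 - 65\right) + 42473} = \sqrt{2 \left(-65\right) \left(-64\right) + 42473} = \sqrt{8320 + 42473} = \sqrt{50793}$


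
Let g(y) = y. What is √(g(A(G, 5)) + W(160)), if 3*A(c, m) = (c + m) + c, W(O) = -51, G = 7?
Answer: I*√402/3 ≈ 6.6833*I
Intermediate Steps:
A(c, m) = m/3 + 2*c/3 (A(c, m) = ((c + m) + c)/3 = (m + 2*c)/3 = m/3 + 2*c/3)
√(g(A(G, 5)) + W(160)) = √(((⅓)*5 + (⅔)*7) - 51) = √((5/3 + 14/3) - 51) = √(19/3 - 51) = √(-134/3) = I*√402/3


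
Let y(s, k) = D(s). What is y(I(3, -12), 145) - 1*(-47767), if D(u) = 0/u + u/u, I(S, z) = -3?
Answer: 47768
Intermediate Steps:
D(u) = 1 (D(u) = 0 + 1 = 1)
y(s, k) = 1
y(I(3, -12), 145) - 1*(-47767) = 1 - 1*(-47767) = 1 + 47767 = 47768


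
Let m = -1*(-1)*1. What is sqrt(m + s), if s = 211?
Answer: 2*sqrt(53) ≈ 14.560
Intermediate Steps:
m = 1 (m = 1*1 = 1)
sqrt(m + s) = sqrt(1 + 211) = sqrt(212) = 2*sqrt(53)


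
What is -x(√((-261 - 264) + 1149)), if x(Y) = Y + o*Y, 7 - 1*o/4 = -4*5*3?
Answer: -1076*√39 ≈ -6719.6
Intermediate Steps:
o = 268 (o = 28 - 4*(-4*5)*3 = 28 - (-80)*3 = 28 - 4*(-60) = 28 + 240 = 268)
x(Y) = 269*Y (x(Y) = Y + 268*Y = 269*Y)
-x(√((-261 - 264) + 1149)) = -269*√((-261 - 264) + 1149) = -269*√(-525 + 1149) = -269*√624 = -269*4*√39 = -1076*√39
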